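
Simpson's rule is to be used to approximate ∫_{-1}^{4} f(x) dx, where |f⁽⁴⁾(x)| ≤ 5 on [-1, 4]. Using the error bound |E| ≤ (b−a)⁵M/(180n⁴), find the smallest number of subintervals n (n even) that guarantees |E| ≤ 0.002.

16

Need 15625/(180n⁴) ≤ 0.002.
n⁴ ≥ 15625/(180·0.002) = 43402.8 ⇒ n ≥ 14.4338, so the smallest even n is 16. (n must be even for Simpson's rule.)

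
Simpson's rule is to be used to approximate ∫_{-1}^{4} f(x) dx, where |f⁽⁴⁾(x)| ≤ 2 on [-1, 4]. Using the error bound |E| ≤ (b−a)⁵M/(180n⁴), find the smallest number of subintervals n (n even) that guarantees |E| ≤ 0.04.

6

Need 6250/(180n⁴) ≤ 0.04.
n⁴ ≥ 6250/(180·0.04) = 868.056 ⇒ n ≥ 5.4280, so the smallest even n is 6. (n must be even for Simpson's rule.)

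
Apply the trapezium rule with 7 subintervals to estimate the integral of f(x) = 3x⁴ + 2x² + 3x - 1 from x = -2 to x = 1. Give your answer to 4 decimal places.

h = (1 − (-2))/7 = 0.428571.
Nodes x₀,…,x₇ = -2, -1.571429, -1.142857, -0.714286, -0.285714, 0.142857, 0.571429, 1.
f(x) = 3x⁴ + 2x² + 3x - 1: f₀=49, f₁=17.518117, f₂=3.301541, f₃=-1.341524, f₄=-1.673886, f₅=-0.529363, f₆=1.687214, f₇=7.
(h/2)·[f₀ + 2f₁ + 2f₂ + 2f₃ + 2f₄ + 2f₅ + 2f₆ + f₇] = 0.214286·(93.924198) = 20.1266.

20.1266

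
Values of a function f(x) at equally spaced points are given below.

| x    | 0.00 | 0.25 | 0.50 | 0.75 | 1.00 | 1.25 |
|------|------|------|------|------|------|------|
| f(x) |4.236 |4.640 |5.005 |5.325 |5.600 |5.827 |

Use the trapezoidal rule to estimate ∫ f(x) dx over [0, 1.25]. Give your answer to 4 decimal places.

6.4004

h = 0.25, n = 5.
(h/2)·[y₀ + 2y₁ + 2y₂ + 2y₃ + 2y₄ + y₅] = 0.125·(51.203) = 6.4004.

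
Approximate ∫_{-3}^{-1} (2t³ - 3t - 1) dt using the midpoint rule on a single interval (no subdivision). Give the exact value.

M = (b−a)·f(-2) = 2·(-11) = -22.

-22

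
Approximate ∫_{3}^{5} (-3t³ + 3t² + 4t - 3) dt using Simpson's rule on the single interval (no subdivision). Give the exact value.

-284

S = (b−a)/6 · [f(3) + 4f(4) + f(5)] = 0.333333·[(-45) + 4·(-131) + (-283)] = -284.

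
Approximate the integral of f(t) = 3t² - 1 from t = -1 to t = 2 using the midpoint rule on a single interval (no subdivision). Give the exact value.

M = (b−a)·f(0.5) = 3·(-0.25) = -0.75.

-0.75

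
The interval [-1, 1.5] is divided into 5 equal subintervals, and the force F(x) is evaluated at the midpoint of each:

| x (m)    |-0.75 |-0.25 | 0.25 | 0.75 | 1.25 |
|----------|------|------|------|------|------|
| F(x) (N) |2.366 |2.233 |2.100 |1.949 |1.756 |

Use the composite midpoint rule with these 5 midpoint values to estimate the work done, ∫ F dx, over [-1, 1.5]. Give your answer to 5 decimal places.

h = 0.5, n = 5.
h·[y(m₁) + y(m₂) + y(m₃) + y(m₄) + y(m₅)] = 0.5·(10.404) = 5.20200.

5.20200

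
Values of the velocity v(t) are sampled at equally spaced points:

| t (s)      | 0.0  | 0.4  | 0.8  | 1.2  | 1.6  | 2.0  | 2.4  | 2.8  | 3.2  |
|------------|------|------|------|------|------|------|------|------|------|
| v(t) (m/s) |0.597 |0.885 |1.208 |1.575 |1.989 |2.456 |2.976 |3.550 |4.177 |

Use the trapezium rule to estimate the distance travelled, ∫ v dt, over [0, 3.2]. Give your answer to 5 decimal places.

h = 0.4, n = 8.
(h/2)·[y₀ + 2y₁ + 2y₂ + 2y₃ + 2y₄ + 2y₅ + 2y₆ + 2y₇ + y₈] = 0.2·(34.052) = 6.81040.

6.81040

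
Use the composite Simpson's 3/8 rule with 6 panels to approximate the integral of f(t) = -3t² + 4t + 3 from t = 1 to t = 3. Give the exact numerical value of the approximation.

h = (3 − 1)/6 = 0.333333.
Nodes t₀,…,t₆ = 1, 1.333333, 1.666667, 2, 2.333333, 2.666667, 3.
f(t) = -3t² + 4t + 3: f₀=4, f₁=3, f₂=1.333333, f₃=-1, f₄=-4, f₅=-7.666667, f₆=-12.
(3h/8)·[f₀ + 3f₁ + 3f₂ + 2f₃ + 3f₄ + 3f₅ + f₆] = 0.125·(-32) = -4.

-4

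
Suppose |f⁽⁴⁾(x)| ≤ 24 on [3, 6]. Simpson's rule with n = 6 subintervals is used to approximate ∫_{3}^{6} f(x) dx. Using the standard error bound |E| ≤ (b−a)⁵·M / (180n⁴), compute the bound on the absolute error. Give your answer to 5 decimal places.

|E| ≤ (3)⁵·24 / (180·6⁴) = 5832/233280 = 0.02500.

0.02500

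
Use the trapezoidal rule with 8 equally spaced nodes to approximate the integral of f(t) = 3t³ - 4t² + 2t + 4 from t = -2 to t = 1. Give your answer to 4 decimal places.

-15.0306

h = (1 − (-2))/7 = 0.428571.
Nodes t₀,…,t₇ = -2, -1.571429, -1.142857, -0.714286, -0.285714, 0.142857, 0.571429, 1.
f(t) = 3t³ - 4t² + 2t + 4: f₀=-40, f₁=-20.661808, f₂=-7.988338, f₃=-0.562682, f₄=3.032070, f₅=4.212828, f₆=4.396501, f₇=5.
(h/2)·[f₀ + 2f₁ + 2f₂ + 2f₃ + 2f₄ + 2f₅ + 2f₆ + f₇] = 0.214286·(-70.142857) = -15.0306.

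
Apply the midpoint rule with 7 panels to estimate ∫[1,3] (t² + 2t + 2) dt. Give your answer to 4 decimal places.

h = (3 − 1)/7 = 0.285714.
Midpoints m₁,…,m₇ = 1.142857, 1.428571, 1.714286, 2, 2.285714, 2.571429, 2.857143.
f(m₁)=5.591837, f(m₂)=6.897959, f(m₃)=8.367347, f(m₄)=10, f(m₅)=11.795918, f(m₆)=13.755102, f(m₇)=15.877551.
h·[f(m₁) + f(m₂) + f(m₃) + f(m₄) + f(m₅) + f(m₆) + f(m₇)] = 0.285714·(72.285714) = 20.6531.

20.6531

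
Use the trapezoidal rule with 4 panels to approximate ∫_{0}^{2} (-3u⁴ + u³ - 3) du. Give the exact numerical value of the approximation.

h = (2 − 0)/4 = 0.5.
Nodes u₀,…,u₄ = 0, 0.5, 1, 1.5, 2.
f(u) = -3u⁴ + u³ - 3: f₀=-3, f₁=-3.0625, f₂=-5, f₃=-14.8125, f₄=-43.
(h/2)·[f₀ + 2f₁ + 2f₂ + 2f₃ + f₄] = 0.25·(-91.75) = -22.9375.

-22.9375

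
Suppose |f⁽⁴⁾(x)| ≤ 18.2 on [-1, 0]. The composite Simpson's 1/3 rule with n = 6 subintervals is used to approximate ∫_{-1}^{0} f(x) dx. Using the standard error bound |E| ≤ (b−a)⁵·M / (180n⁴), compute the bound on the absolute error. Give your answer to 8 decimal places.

|E| ≤ (1)⁵·18.2 / (180·6⁴) = 18.2/233280 = 0.00007802.

0.00007802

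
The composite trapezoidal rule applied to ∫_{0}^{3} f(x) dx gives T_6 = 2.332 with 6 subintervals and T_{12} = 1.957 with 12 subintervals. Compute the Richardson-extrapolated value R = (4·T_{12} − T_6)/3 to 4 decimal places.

1.8320

R = (4·T_{12} − T_6) / 3 = (4·1.957 − 2.332)/3 = (5.496)/3 = 1.8320.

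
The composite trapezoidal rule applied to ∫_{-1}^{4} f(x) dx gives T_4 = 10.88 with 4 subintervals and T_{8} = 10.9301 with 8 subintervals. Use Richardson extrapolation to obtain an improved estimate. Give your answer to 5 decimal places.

R = (4·T_{8} − T_4) / 3 = (4·10.9301 − 10.88)/3 = (32.8404)/3 = 10.94680.

10.94680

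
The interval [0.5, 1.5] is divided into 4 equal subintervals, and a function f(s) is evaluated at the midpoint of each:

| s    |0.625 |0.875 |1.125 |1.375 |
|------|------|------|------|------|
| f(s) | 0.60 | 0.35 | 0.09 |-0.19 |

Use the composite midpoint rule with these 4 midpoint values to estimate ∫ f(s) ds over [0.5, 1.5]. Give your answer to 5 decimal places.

0.21250

h = 0.25, n = 4.
h·[y(m₁) + y(m₂) + y(m₃) + y(m₄)] = 0.25·(0.85) = 0.21250.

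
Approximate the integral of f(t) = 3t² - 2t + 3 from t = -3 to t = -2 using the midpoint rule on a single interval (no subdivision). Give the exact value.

M = (b−a)·f(-2.5) = 1·(26.75) = 26.75.

26.75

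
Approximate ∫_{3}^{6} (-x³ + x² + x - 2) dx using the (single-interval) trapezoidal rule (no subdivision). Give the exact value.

-289.5

T = (b−a)/2 · [f(3) + f(6)] = 1.5·[(-17) + (-176)] = -289.5.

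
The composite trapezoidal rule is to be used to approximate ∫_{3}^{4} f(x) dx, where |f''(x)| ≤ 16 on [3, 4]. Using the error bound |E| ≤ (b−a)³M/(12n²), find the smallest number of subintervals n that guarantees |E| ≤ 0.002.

26

Need 16/(12n²) ≤ 0.002.
n² ≥ 16/(12·0.002) = 666.667 ⇒ n ≥ 25.8199, so the smallest n is 26.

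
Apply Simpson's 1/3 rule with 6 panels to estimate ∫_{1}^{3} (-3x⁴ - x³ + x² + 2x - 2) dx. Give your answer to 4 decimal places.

h = (3 − 1)/6 = 0.333333.
Nodes x₀,…,x₆ = 1, 1.333333, 1.666667, 2, 2.333333, 2.666667, 3.
f(x) = -3x⁴ - x³ + x² + 2x - 2: f₀=-3, f₁=-9.407407, f₂=-23.666667, f₃=-50, f₄=-93.518519, f₅=-160.222222, f₆=-257.
(h/3)·[f₀ + 4f₁ + 2f₂ + 4f₃ + 2f₄ + 4f₅ + f₆] = 0.111111·(-1372.888889) = -152.5432.

-152.5432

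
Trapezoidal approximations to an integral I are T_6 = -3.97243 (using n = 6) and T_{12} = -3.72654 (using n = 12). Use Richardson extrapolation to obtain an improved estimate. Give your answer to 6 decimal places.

-3.644577

R = (4·T_{12} − T_6) / 3 = (4·(-3.72654) − (-3.97243))/3 = (-10.93373)/3 = -3.644577.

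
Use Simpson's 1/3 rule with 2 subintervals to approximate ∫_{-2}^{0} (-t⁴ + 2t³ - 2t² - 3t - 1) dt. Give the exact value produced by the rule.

h = (0 − (-2))/2 = 1.
Nodes t₀,…,t₂ = -2, -1, 0.
f(t) = -t⁴ + 2t³ - 2t² - 3t - 1: f₀=-35, f₁=-3, f₂=-1.
(h/3)·[f₀ + 4f₁ + f₂] = 0.333333·(-48) = -16.

-16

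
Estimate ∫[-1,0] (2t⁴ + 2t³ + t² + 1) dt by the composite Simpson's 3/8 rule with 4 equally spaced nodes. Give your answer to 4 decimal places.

h = (0 − (-1))/3 = 0.333333.
Nodes t₀,…,t₃ = -1, -0.666667, -0.333333, 0.
f(t) = 2t⁴ + 2t³ + t² + 1: f₀=2, f₁=1.246914, f₂=1.061728, f₃=1.
(3h/8)·[f₀ + 3f₁ + 3f₂ + f₃] = 0.125·(9.925926) = 1.2407.

1.2407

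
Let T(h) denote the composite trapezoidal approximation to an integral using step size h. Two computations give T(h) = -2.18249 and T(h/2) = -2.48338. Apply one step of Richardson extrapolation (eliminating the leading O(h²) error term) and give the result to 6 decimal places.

-2.583677

R = (4·T(h/2) − T(h)) / 3 = (4·(-2.48338) − (-2.18249))/3 = (-7.75103)/3 = -2.583677.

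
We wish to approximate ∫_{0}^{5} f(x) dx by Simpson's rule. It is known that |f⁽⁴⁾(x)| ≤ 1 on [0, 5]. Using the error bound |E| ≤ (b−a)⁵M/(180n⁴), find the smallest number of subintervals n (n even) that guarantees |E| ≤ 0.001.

Need 3125/(180n⁴) ≤ 0.001.
n⁴ ≥ 3125/(180·0.001) = 17361.1 ⇒ n ≥ 11.4787, so the smallest even n is 12. (n must be even for Simpson's rule.)

12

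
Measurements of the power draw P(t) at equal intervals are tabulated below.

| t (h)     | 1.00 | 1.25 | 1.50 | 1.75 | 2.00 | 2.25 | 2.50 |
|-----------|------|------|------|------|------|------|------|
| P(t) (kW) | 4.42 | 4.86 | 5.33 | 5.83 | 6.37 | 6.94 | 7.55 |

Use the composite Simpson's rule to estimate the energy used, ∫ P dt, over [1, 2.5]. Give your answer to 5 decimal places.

8.82417

h = 0.25, n = 6.
(h/3)·[y₀ + 4y₁ + 2y₂ + 4y₃ + 2y₄ + 4y₅ + y₆] = 0.083333·(105.89) = 8.82417.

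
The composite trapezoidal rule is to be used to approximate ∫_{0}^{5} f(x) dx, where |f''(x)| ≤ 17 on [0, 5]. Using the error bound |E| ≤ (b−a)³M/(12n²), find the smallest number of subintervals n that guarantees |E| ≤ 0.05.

60

Need 2125/(12n²) ≤ 0.05.
n² ≥ 2125/(12·0.05) = 3541.67 ⇒ n ≥ 59.5119, so the smallest n is 60.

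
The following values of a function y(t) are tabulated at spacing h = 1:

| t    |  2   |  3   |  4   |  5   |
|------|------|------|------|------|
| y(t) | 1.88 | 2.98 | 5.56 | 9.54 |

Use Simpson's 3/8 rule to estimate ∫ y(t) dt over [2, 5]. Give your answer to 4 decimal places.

13.8900

h = 1, n = 3.
(3h/8)·[y₀ + 3y₁ + 3y₂ + y₃] = 0.375·(37.04) = 13.8900.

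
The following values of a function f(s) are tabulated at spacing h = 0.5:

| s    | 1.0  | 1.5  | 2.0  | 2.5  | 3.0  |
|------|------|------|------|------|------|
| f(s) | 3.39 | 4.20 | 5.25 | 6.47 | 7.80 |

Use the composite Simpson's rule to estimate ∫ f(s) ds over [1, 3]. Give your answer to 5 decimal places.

10.72833

h = 0.5, n = 4.
(h/3)·[y₀ + 4y₁ + 2y₂ + 4y₃ + y₄] = 0.166667·(64.37) = 10.72833.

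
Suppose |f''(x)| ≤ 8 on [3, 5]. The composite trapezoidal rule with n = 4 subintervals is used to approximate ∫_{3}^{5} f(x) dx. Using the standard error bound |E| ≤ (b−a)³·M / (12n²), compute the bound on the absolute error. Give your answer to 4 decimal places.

0.3333

|E| ≤ (2)³·8 / (12·4²) = 64/192 = 0.3333.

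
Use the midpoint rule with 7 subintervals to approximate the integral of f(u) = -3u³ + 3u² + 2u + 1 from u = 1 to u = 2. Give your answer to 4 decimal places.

h = (2 − 1)/7 = 0.142857.
Midpoints m₁,…,m₇ = 1.071429, 1.214286, 1.357143, 1.5, 1.642857, 1.785714, 1.928571.
f(m₁)=2.896866, f(m₂)=2.480685, f(m₃)=1.740889, f(m₄)=0.625, f(m₅)=-0.919461, f(m₆)=-2.944971, f(m₇)=-5.504009.
h·[f(m₁) + f(m₂) + f(m₃) + f(m₄) + f(m₅) + f(m₆) + f(m₇)] = 0.142857·(-1.625) = -0.2321.

-0.2321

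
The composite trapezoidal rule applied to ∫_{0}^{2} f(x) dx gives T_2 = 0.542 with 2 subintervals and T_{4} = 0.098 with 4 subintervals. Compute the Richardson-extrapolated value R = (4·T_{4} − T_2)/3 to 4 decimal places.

R = (4·T_{4} − T_2) / 3 = (4·0.098 − 0.542)/3 = (-0.150)/3 = -0.0500.

-0.0500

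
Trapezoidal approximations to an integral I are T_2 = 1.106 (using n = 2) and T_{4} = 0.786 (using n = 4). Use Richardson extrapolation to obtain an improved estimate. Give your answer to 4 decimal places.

R = (4·T_{4} − T_2) / 3 = (4·0.786 − 1.106)/3 = (2.038)/3 = 0.6793.

0.6793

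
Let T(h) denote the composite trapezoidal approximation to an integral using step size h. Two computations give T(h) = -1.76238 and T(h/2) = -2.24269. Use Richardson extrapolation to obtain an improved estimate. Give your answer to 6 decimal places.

R = (4·T(h/2) − T(h)) / 3 = (4·(-2.24269) − (-1.76238))/3 = (-7.20838)/3 = -2.402793.

-2.402793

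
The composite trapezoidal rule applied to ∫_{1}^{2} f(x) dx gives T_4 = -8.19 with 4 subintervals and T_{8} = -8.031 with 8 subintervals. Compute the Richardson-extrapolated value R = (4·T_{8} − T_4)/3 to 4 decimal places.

R = (4·T_{8} − T_4) / 3 = (4·(-8.031) − (-8.19))/3 = (-23.934)/3 = -7.9780.

-7.9780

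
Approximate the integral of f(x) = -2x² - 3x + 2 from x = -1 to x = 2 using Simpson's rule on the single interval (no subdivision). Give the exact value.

S = (b−a)/6 · [f(-1) + 4f(0.5) + f(2)] = 0.5·[3 + 4·0 + (-12)] = -4.5.

-4.5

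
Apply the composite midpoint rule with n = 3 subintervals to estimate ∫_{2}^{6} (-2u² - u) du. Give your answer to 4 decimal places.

-153.4815

h = (6 − 2)/3 = 1.333333.
Midpoints m₁,…,m₃ = 2.666667, 4, 5.333333.
f(m₁)=-16.888889, f(m₂)=-36, f(m₃)=-62.222222.
h·[f(m₁) + f(m₂) + f(m₃)] = 1.333333·(-115.111111) = -153.4815.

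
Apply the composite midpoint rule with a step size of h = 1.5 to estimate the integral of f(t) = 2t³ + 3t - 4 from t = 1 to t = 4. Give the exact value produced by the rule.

129.5625

h = (4 − 1)/2 = 1.5.
Midpoints m₁,…,m₂ = 1.75, 3.25.
f(m₁)=11.96875, f(m₂)=74.40625.
h·[f(m₁) + f(m₂)] = 1.5·(86.375) = 129.5625.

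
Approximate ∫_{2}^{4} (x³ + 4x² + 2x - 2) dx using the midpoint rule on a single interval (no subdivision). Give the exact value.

134

M = (b−a)·f(3) = 2·(67) = 134.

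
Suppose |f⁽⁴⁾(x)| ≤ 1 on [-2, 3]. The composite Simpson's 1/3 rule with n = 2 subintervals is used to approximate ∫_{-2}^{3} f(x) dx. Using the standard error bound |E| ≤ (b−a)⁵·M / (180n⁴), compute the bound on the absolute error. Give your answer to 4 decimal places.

1.0851

|E| ≤ (5)⁵·1 / (180·2⁴) = 3125/2880 = 1.0851.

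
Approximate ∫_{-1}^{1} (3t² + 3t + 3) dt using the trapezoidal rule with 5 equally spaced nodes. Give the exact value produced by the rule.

h = (1 − (-1))/4 = 0.5.
Nodes t₀,…,t₄ = -1, -0.5, 0, 0.5, 1.
f(t) = 3t² + 3t + 3: f₀=3, f₁=2.25, f₂=3, f₃=5.25, f₄=9.
(h/2)·[f₀ + 2f₁ + 2f₂ + 2f₃ + f₄] = 0.25·(33) = 8.25.

8.25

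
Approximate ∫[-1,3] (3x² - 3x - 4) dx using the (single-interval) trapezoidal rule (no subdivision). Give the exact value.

T = (b−a)/2 · [f(-1) + f(3)] = 2·[2 + 14] = 32.

32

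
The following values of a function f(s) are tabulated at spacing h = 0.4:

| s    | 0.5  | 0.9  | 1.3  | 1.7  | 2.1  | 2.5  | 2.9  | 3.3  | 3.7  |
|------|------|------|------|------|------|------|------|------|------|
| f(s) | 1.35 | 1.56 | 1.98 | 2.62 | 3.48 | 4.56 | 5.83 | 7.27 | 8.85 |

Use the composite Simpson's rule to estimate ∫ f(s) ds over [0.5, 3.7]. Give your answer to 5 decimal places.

12.90933

h = 0.4, n = 8.
(h/3)·[y₀ + 4y₁ + 2y₂ + 4y₃ + 2y₄ + 4y₅ + 2y₆ + 4y₇ + y₈] = 0.133333·(96.82) = 12.90933.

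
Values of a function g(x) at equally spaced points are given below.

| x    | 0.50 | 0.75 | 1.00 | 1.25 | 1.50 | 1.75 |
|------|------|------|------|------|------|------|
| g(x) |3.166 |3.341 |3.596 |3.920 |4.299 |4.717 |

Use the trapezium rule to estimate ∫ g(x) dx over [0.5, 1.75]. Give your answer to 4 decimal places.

4.7744

h = 0.25, n = 5.
(h/2)·[y₀ + 2y₁ + 2y₂ + 2y₃ + 2y₄ + y₅] = 0.125·(38.195) = 4.7744.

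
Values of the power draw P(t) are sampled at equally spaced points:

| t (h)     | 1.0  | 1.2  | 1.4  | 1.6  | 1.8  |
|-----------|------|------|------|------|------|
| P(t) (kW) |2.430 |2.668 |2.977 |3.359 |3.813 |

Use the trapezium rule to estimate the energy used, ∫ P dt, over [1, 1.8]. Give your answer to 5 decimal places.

h = 0.2, n = 4.
(h/2)·[y₀ + 2y₁ + 2y₂ + 2y₃ + y₄] = 0.1·(24.251) = 2.42510.

2.42510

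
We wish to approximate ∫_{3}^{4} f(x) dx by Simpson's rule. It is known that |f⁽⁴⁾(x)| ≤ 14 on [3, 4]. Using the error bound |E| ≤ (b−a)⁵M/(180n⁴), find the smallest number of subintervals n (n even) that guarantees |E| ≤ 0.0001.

6

Need 14/(180n⁴) ≤ 0.0001.
n⁴ ≥ 14/(180·0.0001) = 777.778 ⇒ n ≥ 5.2810, so the smallest even n is 6. (n must be even for Simpson's rule.)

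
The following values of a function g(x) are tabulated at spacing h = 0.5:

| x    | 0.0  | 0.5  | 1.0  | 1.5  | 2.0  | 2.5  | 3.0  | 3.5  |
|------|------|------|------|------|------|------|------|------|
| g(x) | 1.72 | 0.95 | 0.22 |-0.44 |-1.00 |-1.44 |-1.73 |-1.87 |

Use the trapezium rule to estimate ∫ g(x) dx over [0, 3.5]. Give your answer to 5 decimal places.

-1.75750

h = 0.5, n = 7.
(h/2)·[y₀ + 2y₁ + 2y₂ + 2y₃ + 2y₄ + 2y₅ + 2y₆ + y₇] = 0.25·(-7.03) = -1.75750.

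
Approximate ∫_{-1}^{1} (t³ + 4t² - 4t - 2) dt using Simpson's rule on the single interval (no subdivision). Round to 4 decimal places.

-1.3333

S = (b−a)/6 · [f(-1) + 4f(0) + f(1)] = 0.333333·[5 + 4·(-2) + (-1)] = -1.3333.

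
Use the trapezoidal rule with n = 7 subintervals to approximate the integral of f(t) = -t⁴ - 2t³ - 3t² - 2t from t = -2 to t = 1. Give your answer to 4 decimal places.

h = (1 − (-2))/7 = 0.428571.
Nodes t₀,…,t₇ = -2, -1.571429, -1.142857, -0.714286, -0.285714, 0.142857, 0.571429, 1.
f(t) = -t⁴ - 2t³ - 3t² - 2t: f₀=-8, f₁=-2.602249, f₂=-0.353186, f₃=0.366514, f₄=0.366514, f₅=-0.353186, f₆=-2.602249, f₇=-8.
(h/2)·[f₀ + 2f₁ + 2f₂ + 2f₃ + 2f₄ + 2f₅ + 2f₆ + f₇] = 0.214286·(-26.355685) = -5.6476.

-5.6476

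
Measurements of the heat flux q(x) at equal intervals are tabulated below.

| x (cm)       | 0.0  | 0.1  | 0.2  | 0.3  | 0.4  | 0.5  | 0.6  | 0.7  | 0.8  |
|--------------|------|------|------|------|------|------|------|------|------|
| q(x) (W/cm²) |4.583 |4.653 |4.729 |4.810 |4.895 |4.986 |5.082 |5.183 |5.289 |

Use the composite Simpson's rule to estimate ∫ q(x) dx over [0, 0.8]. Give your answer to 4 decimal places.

h = 0.1, n = 8.
(h/3)·[y₀ + 4y₁ + 2y₂ + 4y₃ + 2y₄ + 4y₅ + 2y₆ + 4y₇ + y₈] = 0.033333·(117.812) = 3.9271.

3.9271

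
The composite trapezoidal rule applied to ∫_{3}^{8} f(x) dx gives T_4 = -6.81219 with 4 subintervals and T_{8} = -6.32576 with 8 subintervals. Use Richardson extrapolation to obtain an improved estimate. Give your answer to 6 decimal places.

-6.163617

R = (4·T_{8} − T_4) / 3 = (4·(-6.32576) − (-6.81219))/3 = (-18.49085)/3 = -6.163617.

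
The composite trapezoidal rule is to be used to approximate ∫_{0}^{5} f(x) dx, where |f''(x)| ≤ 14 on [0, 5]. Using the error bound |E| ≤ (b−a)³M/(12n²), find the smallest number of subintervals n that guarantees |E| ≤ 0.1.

39

Need 1750/(12n²) ≤ 0.1.
n² ≥ 1750/(12·0.1) = 1458.33 ⇒ n ≥ 38.1881, so the smallest n is 39.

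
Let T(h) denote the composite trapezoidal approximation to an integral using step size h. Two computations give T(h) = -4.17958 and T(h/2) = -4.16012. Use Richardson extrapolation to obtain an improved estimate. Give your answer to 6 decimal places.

R = (4·T(h/2) − T(h)) / 3 = (4·(-4.16012) − (-4.17958))/3 = (-12.46090)/3 = -4.153633.

-4.153633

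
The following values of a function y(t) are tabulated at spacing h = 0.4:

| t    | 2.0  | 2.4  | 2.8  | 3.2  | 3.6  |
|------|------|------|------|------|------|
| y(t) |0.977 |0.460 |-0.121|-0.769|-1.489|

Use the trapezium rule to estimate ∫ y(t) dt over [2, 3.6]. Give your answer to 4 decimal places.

-0.2744

h = 0.4, n = 4.
(h/2)·[y₀ + 2y₁ + 2y₂ + 2y₃ + y₄] = 0.2·(-1.372) = -0.2744.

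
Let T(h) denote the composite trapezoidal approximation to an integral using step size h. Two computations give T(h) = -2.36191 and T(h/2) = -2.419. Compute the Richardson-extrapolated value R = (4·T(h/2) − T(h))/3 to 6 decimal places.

R = (4·T(h/2) − T(h)) / 3 = (4·(-2.419) − (-2.36191))/3 = (-7.31409)/3 = -2.438030.

-2.438030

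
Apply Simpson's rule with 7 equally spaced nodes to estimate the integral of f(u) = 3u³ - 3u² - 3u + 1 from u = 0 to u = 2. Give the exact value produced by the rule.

0

h = (2 − 0)/6 = 0.333333.
Nodes u₀,…,u₆ = 0, 0.333333, 0.666667, 1, 1.333333, 1.666667, 2.
f(u) = 3u³ - 3u² - 3u + 1: f₀=1, f₁=-0.222222, f₂=-1.444444, f₃=-2, f₄=-1.222222, f₅=1.555556, f₆=7.
(h/3)·[f₀ + 4f₁ + 2f₂ + 4f₃ + 2f₄ + 4f₅ + f₆] = 0.111111·(0) = 0.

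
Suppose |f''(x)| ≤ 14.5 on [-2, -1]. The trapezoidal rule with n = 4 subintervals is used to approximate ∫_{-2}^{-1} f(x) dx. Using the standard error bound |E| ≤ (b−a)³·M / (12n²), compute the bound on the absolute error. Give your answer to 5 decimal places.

0.07552

|E| ≤ (1)³·14.5 / (12·4²) = 14.5/192 = 0.07552.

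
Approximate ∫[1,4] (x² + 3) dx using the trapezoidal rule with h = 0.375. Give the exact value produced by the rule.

h = (4 − 1)/8 = 0.375.
Nodes x₀,…,x₈ = 1, 1.375, 1.75, 2.125, 2.5, 2.875, 3.25, 3.625, 4.
f(x) = x² + 3: f₀=4, f₁=4.890625, f₂=6.0625, f₃=7.515625, f₄=9.25, f₅=11.265625, f₆=13.5625, f₇=16.140625, f₈=19.
(h/2)·[f₀ + 2f₁ + 2f₂ + 2f₃ + 2f₄ + 2f₅ + 2f₆ + 2f₇ + f₈] = 0.1875·(160.375) = 30.0703125.

30.0703125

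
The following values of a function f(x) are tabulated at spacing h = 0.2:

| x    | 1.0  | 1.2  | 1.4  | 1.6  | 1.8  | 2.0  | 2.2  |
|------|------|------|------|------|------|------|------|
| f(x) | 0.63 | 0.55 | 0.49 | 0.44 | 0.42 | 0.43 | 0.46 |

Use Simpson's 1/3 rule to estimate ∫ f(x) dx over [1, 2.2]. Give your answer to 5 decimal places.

0.57267

h = 0.2, n = 6.
(h/3)·[y₀ + 4y₁ + 2y₂ + 4y₃ + 2y₄ + 4y₅ + y₆] = 0.066667·(8.59) = 0.57267.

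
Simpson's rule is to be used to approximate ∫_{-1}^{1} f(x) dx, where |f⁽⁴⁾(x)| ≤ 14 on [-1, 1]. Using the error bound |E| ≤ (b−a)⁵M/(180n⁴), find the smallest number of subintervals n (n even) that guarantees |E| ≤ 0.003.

6

Need 448/(180n⁴) ≤ 0.003.
n⁴ ≥ 448/(180·0.003) = 829.63 ⇒ n ≥ 5.3669, so the smallest even n is 6. (n must be even for Simpson's rule.)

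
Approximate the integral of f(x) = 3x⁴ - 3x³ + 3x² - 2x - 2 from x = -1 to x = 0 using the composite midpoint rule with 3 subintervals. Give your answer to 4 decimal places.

h = (0 − (-1))/3 = 0.333333.
Midpoints m₁,…,m₃ = -0.833333, -0.5, -0.166667.
f(m₁)=4.932870, f(m₂)=0.3125, f(m₃)=-1.567130.
h·[f(m₁) + f(m₂) + f(m₃)] = 0.333333·(3.678241) = 1.2261.

1.2261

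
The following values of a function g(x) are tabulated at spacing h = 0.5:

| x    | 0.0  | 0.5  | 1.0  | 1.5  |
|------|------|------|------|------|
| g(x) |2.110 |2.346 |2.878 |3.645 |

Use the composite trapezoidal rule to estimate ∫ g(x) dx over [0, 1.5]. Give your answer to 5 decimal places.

4.05075

h = 0.5, n = 3.
(h/2)·[y₀ + 2y₁ + 2y₂ + y₃] = 0.25·(16.203) = 4.05075.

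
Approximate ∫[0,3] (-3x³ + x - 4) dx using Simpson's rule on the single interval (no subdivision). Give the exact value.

S = (b−a)/6 · [f(0) + 4f(1.5) + f(3)] = 0.5·[(-4) + 4·(-12.625) + (-82)] = -68.25.

-68.25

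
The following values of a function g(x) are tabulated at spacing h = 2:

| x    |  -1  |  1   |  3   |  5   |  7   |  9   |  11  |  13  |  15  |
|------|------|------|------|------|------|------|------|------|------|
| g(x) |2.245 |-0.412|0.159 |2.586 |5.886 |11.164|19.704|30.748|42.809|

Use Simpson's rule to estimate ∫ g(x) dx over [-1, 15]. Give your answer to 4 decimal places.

h = 2, n = 8.
(h/3)·[y₀ + 4y₁ + 2y₂ + 4y₃ + 2y₄ + 4y₅ + 2y₆ + 4y₇ + y₈] = 0.666667·(272.896) = 181.9307.

181.9307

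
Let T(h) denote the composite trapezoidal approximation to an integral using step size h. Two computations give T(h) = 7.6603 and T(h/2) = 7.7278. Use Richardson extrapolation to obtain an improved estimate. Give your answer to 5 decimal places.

7.75030

R = (4·T(h/2) − T(h)) / 3 = (4·7.7278 − 7.6603)/3 = (23.2509)/3 = 7.75030.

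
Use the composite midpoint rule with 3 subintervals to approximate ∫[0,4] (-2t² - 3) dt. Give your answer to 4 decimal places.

h = (4 − 0)/3 = 1.333333.
Midpoints m₁,…,m₃ = 0.666667, 2, 3.333333.
f(m₁)=-3.888889, f(m₂)=-11, f(m₃)=-25.222222.
h·[f(m₁) + f(m₂) + f(m₃)] = 1.333333·(-40.111111) = -53.4815.

-53.4815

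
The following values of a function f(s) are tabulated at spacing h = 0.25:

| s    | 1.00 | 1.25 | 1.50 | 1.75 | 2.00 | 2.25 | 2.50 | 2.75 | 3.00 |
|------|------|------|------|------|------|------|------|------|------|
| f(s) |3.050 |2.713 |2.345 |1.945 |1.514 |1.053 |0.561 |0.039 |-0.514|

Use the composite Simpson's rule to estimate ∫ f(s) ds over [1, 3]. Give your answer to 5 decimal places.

2.86467

h = 0.25, n = 8.
(h/3)·[y₀ + 4y₁ + 2y₂ + 4y₃ + 2y₄ + 4y₅ + 2y₆ + 4y₇ + y₈] = 0.083333·(34.376) = 2.86467.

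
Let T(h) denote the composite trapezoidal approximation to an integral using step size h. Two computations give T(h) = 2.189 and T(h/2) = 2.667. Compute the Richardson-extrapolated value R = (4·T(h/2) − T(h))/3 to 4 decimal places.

R = (4·T(h/2) − T(h)) / 3 = (4·2.667 − 2.189)/3 = (8.479)/3 = 2.8263.

2.8263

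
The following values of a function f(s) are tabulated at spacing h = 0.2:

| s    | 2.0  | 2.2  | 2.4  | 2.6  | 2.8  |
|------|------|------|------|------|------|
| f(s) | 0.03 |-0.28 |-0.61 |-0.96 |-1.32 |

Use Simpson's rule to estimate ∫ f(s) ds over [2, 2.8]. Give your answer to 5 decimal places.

h = 0.2, n = 4.
(h/3)·[y₀ + 4y₁ + 2y₂ + 4y₃ + y₄] = 0.066667·(-7.47) = -0.49800.

-0.49800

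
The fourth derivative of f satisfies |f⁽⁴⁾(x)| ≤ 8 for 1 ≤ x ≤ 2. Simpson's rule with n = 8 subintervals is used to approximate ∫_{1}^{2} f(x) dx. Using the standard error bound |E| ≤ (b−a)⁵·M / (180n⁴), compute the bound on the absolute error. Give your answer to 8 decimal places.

0.00001085

|E| ≤ (1)⁵·8 / (180·8⁴) = 8/737280 = 0.00001085.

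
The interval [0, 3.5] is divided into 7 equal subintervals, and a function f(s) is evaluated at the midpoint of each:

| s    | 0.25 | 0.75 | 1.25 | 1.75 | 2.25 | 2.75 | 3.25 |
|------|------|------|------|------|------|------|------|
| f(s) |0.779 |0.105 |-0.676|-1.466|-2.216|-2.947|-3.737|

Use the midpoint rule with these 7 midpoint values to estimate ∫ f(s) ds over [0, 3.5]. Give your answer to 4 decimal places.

h = 0.5, n = 7.
h·[y(m₁) + y(m₂) + y(m₃) + y(m₄) + y(m₅) + y(m₆) + y(m₇)] = 0.5·(-10.158) = -5.0790.

-5.0790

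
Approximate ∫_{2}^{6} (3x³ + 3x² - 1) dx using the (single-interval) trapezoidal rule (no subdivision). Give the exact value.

1580

T = (b−a)/2 · [f(2) + f(6)] = 2·[35 + 755] = 1580.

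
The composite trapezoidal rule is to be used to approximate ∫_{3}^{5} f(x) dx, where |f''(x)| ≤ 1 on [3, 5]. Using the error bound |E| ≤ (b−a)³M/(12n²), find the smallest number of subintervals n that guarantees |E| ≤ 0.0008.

29

Need 8/(12n²) ≤ 0.0008.
n² ≥ 8/(12·0.0008) = 833.333 ⇒ n ≥ 28.8675, so the smallest n is 29.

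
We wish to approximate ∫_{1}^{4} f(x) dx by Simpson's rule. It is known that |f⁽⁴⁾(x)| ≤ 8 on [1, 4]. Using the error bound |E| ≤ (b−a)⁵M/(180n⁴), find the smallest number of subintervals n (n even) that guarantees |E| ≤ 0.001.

12

Need 1944/(180n⁴) ≤ 0.001.
n⁴ ≥ 1944/(180·0.001) = 10800 ⇒ n ≥ 10.1943, so the smallest even n is 12. (n must be even for Simpson's rule.)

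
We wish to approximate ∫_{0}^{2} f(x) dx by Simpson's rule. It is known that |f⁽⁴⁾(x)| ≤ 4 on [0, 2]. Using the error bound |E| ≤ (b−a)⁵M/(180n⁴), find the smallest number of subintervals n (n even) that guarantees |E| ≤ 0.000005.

Need 128/(180n⁴) ≤ 0.000005.
n⁴ ≥ 128/(180·0.000005) = 142222 ⇒ n ≥ 19.4197, so the smallest even n is 20. (n must be even for Simpson's rule.)

20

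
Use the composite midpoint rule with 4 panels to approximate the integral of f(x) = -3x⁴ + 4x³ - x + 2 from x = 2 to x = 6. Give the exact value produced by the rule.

h = (6 − 2)/4 = 1.
Midpoints m₁,…,m₄ = 2.5, 3.5, 4.5, 5.5.
f(m₁)=-55.1875, f(m₂)=-280.1875, f(m₃)=-868.1875, f(m₄)=-2083.1875.
h·[f(m₁) + f(m₂) + f(m₃) + f(m₄)] = 1·(-3286.75) = -3286.75.

-3286.75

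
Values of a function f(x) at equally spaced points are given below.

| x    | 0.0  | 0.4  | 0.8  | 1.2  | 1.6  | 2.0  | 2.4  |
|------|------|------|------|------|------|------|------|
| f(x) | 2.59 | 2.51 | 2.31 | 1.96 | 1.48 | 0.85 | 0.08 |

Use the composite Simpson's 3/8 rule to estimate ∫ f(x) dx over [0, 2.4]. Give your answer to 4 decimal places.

h = 0.4, n = 6.
(3h/8)·[y₀ + 3y₁ + 3y₂ + 2y₃ + 3y₄ + 3y₅ + y₆] = 0.15·(28.04) = 4.2060.

4.2060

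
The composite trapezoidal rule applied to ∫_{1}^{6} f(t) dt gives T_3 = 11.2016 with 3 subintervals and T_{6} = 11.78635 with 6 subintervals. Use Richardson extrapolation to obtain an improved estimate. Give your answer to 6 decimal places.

11.981267

R = (4·T_{6} − T_3) / 3 = (4·11.78635 − 11.2016)/3 = (35.94380)/3 = 11.981267.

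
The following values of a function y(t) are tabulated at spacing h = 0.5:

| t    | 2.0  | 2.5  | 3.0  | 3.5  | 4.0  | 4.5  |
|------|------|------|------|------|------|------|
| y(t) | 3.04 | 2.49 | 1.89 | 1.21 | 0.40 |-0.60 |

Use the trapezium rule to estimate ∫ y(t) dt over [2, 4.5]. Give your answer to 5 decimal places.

3.60500

h = 0.5, n = 5.
(h/2)·[y₀ + 2y₁ + 2y₂ + 2y₃ + 2y₄ + y₅] = 0.25·(14.42) = 3.60500.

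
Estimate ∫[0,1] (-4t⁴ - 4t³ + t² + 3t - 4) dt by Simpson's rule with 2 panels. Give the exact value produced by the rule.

-4

h = (1 − 0)/2 = 0.5.
Nodes t₀,…,t₂ = 0, 0.5, 1.
f(t) = -4t⁴ - 4t³ + t² + 3t - 4: f₀=-4, f₁=-3, f₂=-8.
(h/3)·[f₀ + 4f₁ + f₂] = 0.166667·(-24) = -4.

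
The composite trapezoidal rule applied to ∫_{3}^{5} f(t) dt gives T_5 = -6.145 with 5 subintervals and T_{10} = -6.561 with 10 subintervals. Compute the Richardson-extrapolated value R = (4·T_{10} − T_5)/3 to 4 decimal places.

R = (4·T_{10} − T_5) / 3 = (4·(-6.561) − (-6.145))/3 = (-20.099)/3 = -6.6997.

-6.6997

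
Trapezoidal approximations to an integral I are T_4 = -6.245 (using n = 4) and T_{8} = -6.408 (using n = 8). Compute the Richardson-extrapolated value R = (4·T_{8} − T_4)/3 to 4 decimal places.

R = (4·T_{8} − T_4) / 3 = (4·(-6.408) − (-6.245))/3 = (-19.387)/3 = -6.4623.

-6.4623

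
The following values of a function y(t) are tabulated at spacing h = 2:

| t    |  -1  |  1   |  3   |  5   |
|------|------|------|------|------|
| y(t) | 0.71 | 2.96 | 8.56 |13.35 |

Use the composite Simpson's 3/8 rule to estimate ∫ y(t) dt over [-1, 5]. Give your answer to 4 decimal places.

36.4650

h = 2, n = 3.
(3h/8)·[y₀ + 3y₁ + 3y₂ + y₃] = 0.75·(48.62) = 36.4650.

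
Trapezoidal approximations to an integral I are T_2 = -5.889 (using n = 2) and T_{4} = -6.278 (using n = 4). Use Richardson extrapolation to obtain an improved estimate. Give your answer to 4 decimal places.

R = (4·T_{4} − T_2) / 3 = (4·(-6.278) − (-5.889))/3 = (-19.223)/3 = -6.4077.

-6.4077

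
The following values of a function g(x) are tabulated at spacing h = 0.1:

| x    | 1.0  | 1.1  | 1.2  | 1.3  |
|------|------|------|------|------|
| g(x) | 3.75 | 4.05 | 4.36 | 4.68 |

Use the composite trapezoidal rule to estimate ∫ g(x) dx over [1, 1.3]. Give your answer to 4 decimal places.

1.2625

h = 0.1, n = 3.
(h/2)·[y₀ + 2y₁ + 2y₂ + y₃] = 0.05·(25.25) = 1.2625.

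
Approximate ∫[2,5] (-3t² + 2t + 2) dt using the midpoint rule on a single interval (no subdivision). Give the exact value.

M = (b−a)·f(3.5) = 3·(-27.75) = -83.25.

-83.25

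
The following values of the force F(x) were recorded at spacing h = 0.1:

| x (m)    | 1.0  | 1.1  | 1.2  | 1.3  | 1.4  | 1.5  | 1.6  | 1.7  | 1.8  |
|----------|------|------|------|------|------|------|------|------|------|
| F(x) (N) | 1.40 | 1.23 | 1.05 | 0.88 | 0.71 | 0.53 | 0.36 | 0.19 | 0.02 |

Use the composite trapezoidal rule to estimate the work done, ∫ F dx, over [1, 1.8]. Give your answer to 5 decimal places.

0.56600

h = 0.1, n = 8.
(h/2)·[y₀ + 2y₁ + 2y₂ + 2y₃ + 2y₄ + 2y₅ + 2y₆ + 2y₇ + y₈] = 0.05·(11.32) = 0.56600.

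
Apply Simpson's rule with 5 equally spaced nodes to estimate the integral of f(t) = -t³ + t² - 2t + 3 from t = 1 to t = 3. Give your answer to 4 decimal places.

h = (3 − 1)/4 = 0.5.
Nodes t₀,…,t₄ = 1, 1.5, 2, 2.5, 3.
f(t) = -t³ + t² - 2t + 3: f₀=1, f₁=-1.125, f₂=-5, f₃=-11.375, f₄=-21.
(h/3)·[f₀ + 4f₁ + 2f₂ + 4f₃ + f₄] = 0.166667·(-80) = -13.3333.

-13.3333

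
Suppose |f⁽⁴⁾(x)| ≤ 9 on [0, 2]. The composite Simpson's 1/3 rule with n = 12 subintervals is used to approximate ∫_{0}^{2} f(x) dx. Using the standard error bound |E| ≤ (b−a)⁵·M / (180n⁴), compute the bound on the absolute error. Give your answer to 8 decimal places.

|E| ≤ (2)⁵·9 / (180·12⁴) = 288/3732480 = 0.00007716.

0.00007716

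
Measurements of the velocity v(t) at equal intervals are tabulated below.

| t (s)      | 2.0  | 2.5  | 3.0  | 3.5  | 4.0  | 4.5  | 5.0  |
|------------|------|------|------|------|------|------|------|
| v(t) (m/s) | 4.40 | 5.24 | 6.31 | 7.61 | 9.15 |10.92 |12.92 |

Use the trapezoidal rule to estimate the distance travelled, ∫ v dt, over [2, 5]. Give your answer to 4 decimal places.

h = 0.5, n = 6.
(h/2)·[y₀ + 2y₁ + 2y₂ + 2y₃ + 2y₄ + 2y₅ + y₆] = 0.25·(95.78) = 23.9450.

23.9450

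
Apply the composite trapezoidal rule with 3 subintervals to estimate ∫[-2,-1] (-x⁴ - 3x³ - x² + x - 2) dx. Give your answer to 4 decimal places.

h = (-1 − (-2))/3 = 0.333333.
Nodes x₀,…,x₃ = -2, -1.666667, -1.333333, -1.
f(x) = -x⁴ - 3x³ - x² + x - 2: f₀=0, f₁=-0.271605, f₂=-1.160494, f₃=-2.
(h/2)·[f₀ + 2f₁ + 2f₂ + f₃] = 0.166667·(-4.864198) = -0.8107.

-0.8107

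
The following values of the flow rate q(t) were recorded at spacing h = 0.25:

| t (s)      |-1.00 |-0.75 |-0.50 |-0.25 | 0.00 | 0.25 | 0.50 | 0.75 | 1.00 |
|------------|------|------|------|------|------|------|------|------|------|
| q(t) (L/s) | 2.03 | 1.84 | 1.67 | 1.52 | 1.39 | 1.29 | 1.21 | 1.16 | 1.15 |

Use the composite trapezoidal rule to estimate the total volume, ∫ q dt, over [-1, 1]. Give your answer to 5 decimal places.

h = 0.25, n = 8.
(h/2)·[y₀ + 2y₁ + 2y₂ + 2y₃ + 2y₄ + 2y₅ + 2y₆ + 2y₇ + y₈] = 0.125·(23.34) = 2.91750.

2.91750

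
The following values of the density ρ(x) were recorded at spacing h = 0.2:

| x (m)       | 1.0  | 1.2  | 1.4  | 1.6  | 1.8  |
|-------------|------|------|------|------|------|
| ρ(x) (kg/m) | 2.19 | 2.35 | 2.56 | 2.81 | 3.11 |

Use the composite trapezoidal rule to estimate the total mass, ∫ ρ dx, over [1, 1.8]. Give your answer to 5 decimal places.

2.07400

h = 0.2, n = 4.
(h/2)·[y₀ + 2y₁ + 2y₂ + 2y₃ + y₄] = 0.1·(20.74) = 2.07400.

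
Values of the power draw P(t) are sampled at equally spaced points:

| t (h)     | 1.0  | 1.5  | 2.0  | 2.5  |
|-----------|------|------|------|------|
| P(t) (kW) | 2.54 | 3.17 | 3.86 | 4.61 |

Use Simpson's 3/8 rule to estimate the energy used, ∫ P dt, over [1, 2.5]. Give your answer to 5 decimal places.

h = 0.5, n = 3.
(3h/8)·[y₀ + 3y₁ + 3y₂ + y₃] = 0.1875·(28.24) = 5.29500.

5.29500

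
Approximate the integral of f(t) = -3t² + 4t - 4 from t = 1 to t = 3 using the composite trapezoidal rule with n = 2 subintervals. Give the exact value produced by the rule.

h = (3 − 1)/2 = 1.
Nodes t₀,…,t₂ = 1, 2, 3.
f(t) = -3t² + 4t - 4: f₀=-3, f₁=-8, f₂=-19.
(h/2)·[f₀ + 2f₁ + f₂] = 0.5·(-38) = -19.

-19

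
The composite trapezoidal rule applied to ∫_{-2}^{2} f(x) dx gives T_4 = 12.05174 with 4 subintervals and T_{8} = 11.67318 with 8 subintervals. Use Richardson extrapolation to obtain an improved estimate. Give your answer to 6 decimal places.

R = (4·T_{8} − T_4) / 3 = (4·11.67318 − 12.05174)/3 = (34.64098)/3 = 11.546993.

11.546993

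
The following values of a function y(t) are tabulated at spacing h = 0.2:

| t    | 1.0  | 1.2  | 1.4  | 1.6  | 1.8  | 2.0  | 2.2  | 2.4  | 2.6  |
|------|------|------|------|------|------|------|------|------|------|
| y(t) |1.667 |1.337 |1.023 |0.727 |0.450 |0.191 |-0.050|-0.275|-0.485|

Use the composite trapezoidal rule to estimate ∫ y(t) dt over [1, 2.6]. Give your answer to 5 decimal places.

0.79880

h = 0.2, n = 8.
(h/2)·[y₀ + 2y₁ + 2y₂ + 2y₃ + 2y₄ + 2y₅ + 2y₆ + 2y₇ + y₈] = 0.1·(7.988) = 0.79880.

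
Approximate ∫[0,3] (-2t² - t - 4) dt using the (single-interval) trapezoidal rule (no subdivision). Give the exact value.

T = (b−a)/2 · [f(0) + f(3)] = 1.5·[(-4) + (-25)] = -43.5.

-43.5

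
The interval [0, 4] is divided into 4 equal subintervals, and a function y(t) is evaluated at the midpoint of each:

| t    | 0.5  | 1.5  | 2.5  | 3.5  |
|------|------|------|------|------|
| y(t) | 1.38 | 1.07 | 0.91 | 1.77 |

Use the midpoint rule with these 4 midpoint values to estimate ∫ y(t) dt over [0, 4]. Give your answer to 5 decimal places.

5.13000

h = 1, n = 4.
h·[y(m₁) + y(m₂) + y(m₃) + y(m₄)] = 1·(5.13) = 5.13000.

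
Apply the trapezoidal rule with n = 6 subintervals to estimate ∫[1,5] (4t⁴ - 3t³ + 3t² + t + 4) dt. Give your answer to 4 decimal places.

2249.4650

h = (5 − 1)/6 = 0.666667.
Nodes t₀,…,t₆ = 1, 1.666667, 2.333333, 3, 3.666667, 4.333333, 5.
f(t) = 4t⁴ - 3t³ + 3t² + t + 4: f₀=9, f₁=30.975309, f₂=103.123457, f₃=277, f₄=623.123457, f₅=1230.975309, f₆=2209.
(h/2)·[f₀ + 2f₁ + 2f₂ + 2f₃ + 2f₄ + 2f₅ + f₆] = 0.333333·(6748.395062) = 2249.4650.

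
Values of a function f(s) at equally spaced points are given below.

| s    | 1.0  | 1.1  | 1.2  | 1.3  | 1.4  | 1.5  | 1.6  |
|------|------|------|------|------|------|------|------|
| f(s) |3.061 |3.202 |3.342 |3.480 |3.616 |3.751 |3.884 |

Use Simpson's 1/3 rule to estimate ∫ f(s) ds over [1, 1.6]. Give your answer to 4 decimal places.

h = 0.1, n = 6.
(h/3)·[y₀ + 4y₁ + 2y₂ + 4y₃ + 2y₄ + 4y₅ + y₆] = 0.033333·(62.593) = 2.0864.

2.0864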